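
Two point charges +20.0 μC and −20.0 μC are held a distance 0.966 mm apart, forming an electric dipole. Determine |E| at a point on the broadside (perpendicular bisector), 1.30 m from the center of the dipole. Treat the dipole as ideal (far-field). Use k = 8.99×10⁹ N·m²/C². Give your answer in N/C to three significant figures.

E ≈ 79.1 N/C

Dipole moment p = qd = (2.00×10⁻⁵ C)(9.66×10⁻⁴ m) = 1.932×10⁻⁸ C·m.
On the perpendicular bisector E = kp/r³ (half the axial value at the same distance).
E = (8.99×10⁹)(1.932×10⁻⁸) / (1.30)³ = 79.06 N/C.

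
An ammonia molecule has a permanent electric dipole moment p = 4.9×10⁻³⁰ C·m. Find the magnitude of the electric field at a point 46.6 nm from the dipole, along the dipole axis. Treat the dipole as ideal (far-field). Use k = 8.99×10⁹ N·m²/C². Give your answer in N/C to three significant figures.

E ≈ 871 N/C

On the dipole axis E = 2kp/r³.
E = 2·(8.99×10⁹)(4.90×10⁻³⁰) / (4.66×10⁻⁸)³ = 870.6 N/C.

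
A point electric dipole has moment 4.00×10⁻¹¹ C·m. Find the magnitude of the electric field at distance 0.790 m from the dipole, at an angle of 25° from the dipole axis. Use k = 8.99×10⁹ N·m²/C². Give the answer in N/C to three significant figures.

At angle θ the dipole field magnitude is E = (kp/r³)·√(1 + 3cos²θ).
kp/r³ = (8.99×10⁹)(4.00×10⁻¹¹) / (0.790)³ = 0.7294 N/C.
√(1 + 3cos²25°) = √(1 + 3·0.8214) = √3.4642 ≈ 1.8612.
E ≈ 0.7294 × 1.861 = 1.357 N/C.

E ≈ 1.36 N/C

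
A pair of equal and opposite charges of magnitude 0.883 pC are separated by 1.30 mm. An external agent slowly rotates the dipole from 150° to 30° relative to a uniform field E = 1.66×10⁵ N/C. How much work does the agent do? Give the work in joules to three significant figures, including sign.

W ≈ -3.30×10⁻¹⁰ J

Dipole moment p = qd = (8.83×10⁻¹³ C)(0.00130 m) = 1.148×10⁻¹⁵ C·m.
W_ext = ΔU = U(θ₂) − U(θ₁) = −pE cosθ₂ − (−pE cosθ₁) = pE(cosθ₁ − cosθ₂).
W = (1.148×10⁻¹⁵)(1.66×10⁵)·(cos150° − cos30°) = (1.906×10⁻¹⁰)·(-1.7321) = -3.301×10⁻¹⁰ J.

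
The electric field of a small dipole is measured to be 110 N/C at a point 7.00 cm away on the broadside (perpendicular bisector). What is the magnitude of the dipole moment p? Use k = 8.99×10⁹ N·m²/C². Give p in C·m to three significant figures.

p ≈ 4.20×10⁻¹² C·m

In the equatorial plane E = kp/r³, so p = Er³/(k).
p = (110)·(0.0700)³ / (8.99×10⁹) = 4.197×10⁻¹² C·m.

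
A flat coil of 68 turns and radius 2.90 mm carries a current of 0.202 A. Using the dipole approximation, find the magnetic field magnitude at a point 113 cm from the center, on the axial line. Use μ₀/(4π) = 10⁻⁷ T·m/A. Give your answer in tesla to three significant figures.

B ≈ 5.03×10⁻¹¹ T

m = NIA = NIπa² = 68·(0.202)·π·(0.00290)² = 3.629×10⁻⁴ A·m².
On axis B = (μ₀/4π)·2m/r³.
B = 2·(10⁻⁷)·(3.629×10⁻⁴) / (1.13)³ = 5.030×10⁻¹¹ T.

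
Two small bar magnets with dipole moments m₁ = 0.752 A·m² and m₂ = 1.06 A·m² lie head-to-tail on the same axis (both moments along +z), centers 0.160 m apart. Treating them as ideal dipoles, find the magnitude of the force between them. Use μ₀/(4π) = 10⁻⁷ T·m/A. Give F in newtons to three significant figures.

On-axis B of dipole 1: B = (μ₀/4π)·2m₁/r³. Force on dipole 2: F = m₂·dB/dr.
dB/dr = −(μ₀/4π)·6m₁/r⁴, so |F| = (μ₀/4π)·6m₁m₂/r⁴.
F = 6(10⁻⁷)(0.752)(1.06)/(0.160)⁴ = 7.298×10⁻⁴ N.

F ≈ 7.30×10⁻⁴ N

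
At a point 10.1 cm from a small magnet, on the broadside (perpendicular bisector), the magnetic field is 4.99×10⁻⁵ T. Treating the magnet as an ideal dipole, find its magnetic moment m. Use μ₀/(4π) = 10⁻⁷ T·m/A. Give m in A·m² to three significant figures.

In the equatorial plane B = (μ₀/4π)·m/r³, so m = Br³·4π/(μ₀).
m = (4.99×10⁻⁵)·(0.101)³ / (10⁻⁷) = 0.5141 A·m².

m ≈ 0.514 A·m²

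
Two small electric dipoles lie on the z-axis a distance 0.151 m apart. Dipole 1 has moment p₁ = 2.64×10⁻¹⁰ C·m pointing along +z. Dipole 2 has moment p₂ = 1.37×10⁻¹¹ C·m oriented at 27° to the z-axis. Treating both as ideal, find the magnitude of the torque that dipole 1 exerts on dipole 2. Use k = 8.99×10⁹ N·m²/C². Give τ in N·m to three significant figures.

τ ≈ 8.57×10⁻⁹ N·m

The second dipole sits on the axis of the first, so the field there is axial: E₁ = 2kp₁/r³ along +z.
E₁ = 2(8.99×10⁹)(2.64×10⁻¹⁰)/(0.151)³ = 1379 N/C.
Torque on the second dipole: τ = p₂ E₁ sinθ.
τ = (1.37×10⁻¹¹)(1379)·sin27° = 8.575×10⁻⁹ N·m.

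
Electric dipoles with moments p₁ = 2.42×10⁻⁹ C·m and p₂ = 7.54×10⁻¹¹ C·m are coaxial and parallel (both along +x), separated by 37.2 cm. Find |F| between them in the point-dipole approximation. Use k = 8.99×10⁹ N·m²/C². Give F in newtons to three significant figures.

On-axis field of dipole 1 at distance r: E = 2kp₁/r³. Force on dipole 2 is F = p₂·dE/dr (gradient along axis).
dE/dr = −6kp₁/r⁴, so |F| = 6kp₁p₂/r⁴ (attractive for aligned moments).
F = 6(8.99×10⁹)(2.42×10⁻⁹)(7.54×10⁻¹¹)/(0.372)⁴ = 5.140×10⁻⁷ N.

F ≈ 5.14×10⁻⁷ N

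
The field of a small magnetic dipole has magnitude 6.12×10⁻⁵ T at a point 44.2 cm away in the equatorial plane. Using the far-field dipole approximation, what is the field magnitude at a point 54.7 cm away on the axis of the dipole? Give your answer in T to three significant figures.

B ≈ 6.46×10⁻⁵ T

Dipole fields scale as 1/r³ in the far field.
The axial field is twice the equatorial field at the same r, so the geometry factor is 2/1.
B₂ = B₁ · (2/1) · (r₁/r₂)³ = 6.12×10⁻⁵ · 2 · (44.2/54.7)³.
(r₁/r₂)³ = (0.808)³ = 0.5276.
B₂ ≈ 6.458×10⁻⁵ T.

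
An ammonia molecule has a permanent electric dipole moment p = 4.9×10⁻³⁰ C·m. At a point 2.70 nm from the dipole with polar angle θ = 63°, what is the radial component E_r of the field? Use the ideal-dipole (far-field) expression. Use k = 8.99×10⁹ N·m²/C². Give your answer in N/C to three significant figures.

E_r ≈ 2.03×10⁶ N/C

For a dipole, E_r = (2kp cosθ)/r³.
kp/r³ = (8.99×10⁹)(4.90×10⁻³⁰)/(2.70×10⁻⁹)³ = 2.238×10⁶ N/C.
E_r = 2·2.238×10⁶·cos63° = 2.032×10⁶ N/C.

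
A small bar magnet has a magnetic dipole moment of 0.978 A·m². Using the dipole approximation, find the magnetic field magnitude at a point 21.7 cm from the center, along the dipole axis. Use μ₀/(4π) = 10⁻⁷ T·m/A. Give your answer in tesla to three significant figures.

On axis B = (μ₀/4π)·2m/r³.
B = 2·(10⁻⁷)·(0.978) / (0.217)³ = 1.914×10⁻⁵ T.

B ≈ 1.91×10⁻⁵ T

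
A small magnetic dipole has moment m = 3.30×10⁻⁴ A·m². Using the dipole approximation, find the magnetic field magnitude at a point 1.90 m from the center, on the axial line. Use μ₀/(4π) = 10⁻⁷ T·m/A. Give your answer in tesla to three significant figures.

On axis B = (μ₀/4π)·2m/r³.
B = 2·(10⁻⁷)·(3.30×10⁻⁴) / (1.90)³ = 9.622×10⁻¹² T.

B ≈ 9.62×10⁻¹² T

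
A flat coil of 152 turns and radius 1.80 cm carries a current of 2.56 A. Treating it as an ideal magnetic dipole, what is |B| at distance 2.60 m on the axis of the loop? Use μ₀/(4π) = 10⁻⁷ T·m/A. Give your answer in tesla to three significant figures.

m = NIA = NIπa² = 152·(2.56)·π·(0.0180)² = 0.3961 A·m².
On axis B = (μ₀/4π)·2m/r³.
B = 2·(10⁻⁷)·(0.3961) / (2.60)³ = 4.507×10⁻⁹ T.

B ≈ 4.51×10⁻⁹ T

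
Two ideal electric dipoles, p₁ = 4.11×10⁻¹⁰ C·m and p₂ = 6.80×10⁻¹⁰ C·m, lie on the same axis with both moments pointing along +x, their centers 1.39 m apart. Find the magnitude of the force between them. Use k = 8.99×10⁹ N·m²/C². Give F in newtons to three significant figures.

F ≈ 4.04×10⁻⁹ N

On-axis field of dipole 1 at distance r: E = 2kp₁/r³. Force on dipole 2 is F = p₂·dE/dr (gradient along axis).
dE/dr = −6kp₁/r⁴, so |F| = 6kp₁p₂/r⁴ (attractive for aligned moments).
F = 6(8.99×10⁹)(4.11×10⁻¹⁰)(6.80×10⁻¹⁰)/(1.39)⁴ = 4.038×10⁻⁹ N.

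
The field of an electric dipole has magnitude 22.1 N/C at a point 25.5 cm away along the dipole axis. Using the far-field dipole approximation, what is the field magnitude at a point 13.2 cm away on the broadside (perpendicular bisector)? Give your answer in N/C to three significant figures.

E ≈ 79.7 N/C

Dipole fields scale as 1/r³ in the far field.
The axial field is twice the equatorial field at the same r, so the geometry factor is 1/2.
E₂ = E₁ · (1/2) · (r₁/r₂)³ = 22.1 · 0.5 · (25.5/13.2)³.
(r₁/r₂)³ = (1.932)³ = 7.209.
E₂ ≈ 79.66 N/C.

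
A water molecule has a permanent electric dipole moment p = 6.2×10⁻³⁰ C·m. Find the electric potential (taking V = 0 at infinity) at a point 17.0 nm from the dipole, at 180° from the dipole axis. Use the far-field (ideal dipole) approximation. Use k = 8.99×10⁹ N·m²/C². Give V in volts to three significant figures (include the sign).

The dipole potential is V = kp cosθ / r².
V = (8.99×10⁹)(6.20×10⁻³⁰)·cos180° / (1.70×10⁻⁸)² = -1.929×10⁻⁴ V.

V ≈ -1.93×10⁻⁴ V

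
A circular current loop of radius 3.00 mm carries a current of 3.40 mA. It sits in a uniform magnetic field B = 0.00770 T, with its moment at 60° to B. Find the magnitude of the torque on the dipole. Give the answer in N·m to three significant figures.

τ ≈ 6.41×10⁻¹⁰ N·m

Magnetic moment m = IA = Iπa² = (0.00340)·π·(0.00300)² = 9.613×10⁻⁸ A·m².
Torque on a magnetic dipole: τ = mB sinθ.
τ = (9.613×10⁻⁸)(0.00770)·sin60° = 6.410×10⁻¹⁰ N·m.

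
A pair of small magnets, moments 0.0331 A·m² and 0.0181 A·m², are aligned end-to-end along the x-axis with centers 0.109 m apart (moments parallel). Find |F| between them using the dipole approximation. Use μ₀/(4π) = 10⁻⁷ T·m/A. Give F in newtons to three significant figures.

F ≈ 2.55×10⁻⁶ N

On-axis B of dipole 1: B = (μ₀/4π)·2m₁/r³. Force on dipole 2: F = m₂·dB/dr.
dB/dr = −(μ₀/4π)·6m₁/r⁴, so |F| = (μ₀/4π)·6m₁m₂/r⁴.
F = 6(10⁻⁷)(0.0331)(0.0181)/(0.109)⁴ = 2.547×10⁻⁶ N.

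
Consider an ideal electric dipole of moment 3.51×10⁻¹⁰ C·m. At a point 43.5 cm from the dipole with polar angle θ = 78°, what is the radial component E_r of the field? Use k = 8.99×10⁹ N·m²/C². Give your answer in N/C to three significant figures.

For a dipole, E_r = (2kp cosθ)/r³.
kp/r³ = (8.99×10⁹)(3.51×10⁻¹⁰)/(0.435)³ = 38.34 N/C.
E_r = 2·38.34·cos78° = 15.94 N/C.

E_r ≈ 15.9 N/C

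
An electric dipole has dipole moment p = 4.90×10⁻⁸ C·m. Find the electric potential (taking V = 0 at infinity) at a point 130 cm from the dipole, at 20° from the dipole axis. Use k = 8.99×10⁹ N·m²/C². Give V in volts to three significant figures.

The dipole potential is V = kp cosθ / r².
V = (8.99×10⁹)(4.90×10⁻⁸)·cos20° / (1.30)² = 244.9 V.

V ≈ 245 V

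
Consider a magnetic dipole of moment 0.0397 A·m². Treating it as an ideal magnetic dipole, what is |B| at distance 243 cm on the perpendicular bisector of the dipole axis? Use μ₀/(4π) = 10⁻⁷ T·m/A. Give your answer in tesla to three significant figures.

B ≈ 2.77×10⁻¹⁰ T

In the equatorial plane B = (μ₀/4π)·m/r³ (half the axial value).
B = (10⁻⁷)·(0.0397) / (2.43)³ = 2.767×10⁻¹⁰ T.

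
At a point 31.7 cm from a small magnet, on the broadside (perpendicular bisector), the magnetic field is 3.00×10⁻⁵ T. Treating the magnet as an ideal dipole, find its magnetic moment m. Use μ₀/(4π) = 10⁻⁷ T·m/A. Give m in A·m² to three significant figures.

In the equatorial plane B = (μ₀/4π)·m/r³, so m = Br³·4π/(μ₀).
m = (3.00×10⁻⁵)·(0.317)³ / (10⁻⁷) = 9.557 A·m².

m ≈ 9.56 A·m²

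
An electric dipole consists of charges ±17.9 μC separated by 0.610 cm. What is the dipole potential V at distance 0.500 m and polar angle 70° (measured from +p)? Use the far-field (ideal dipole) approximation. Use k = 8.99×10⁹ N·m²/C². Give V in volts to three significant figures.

V ≈ 1340 V

Dipole moment p = qd = (1.79×10⁻⁵ C)(0.00610 m) = 1.092×10⁻⁷ C·m.
The dipole potential is V = kp cosθ / r².
V = (8.99×10⁹)(1.092×10⁻⁷)·cos70° / (0.500)² = 1343 V.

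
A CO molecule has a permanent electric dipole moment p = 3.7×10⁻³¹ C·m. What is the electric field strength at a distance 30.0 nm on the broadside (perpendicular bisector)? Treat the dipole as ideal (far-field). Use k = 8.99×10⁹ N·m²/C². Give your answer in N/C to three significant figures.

In the equatorial plane E = kp/r³.
E = (8.99×10⁹)(3.70×10⁻³¹) / (3.00×10⁻⁸)³ = 123.2 N/C.

E ≈ 123 N/C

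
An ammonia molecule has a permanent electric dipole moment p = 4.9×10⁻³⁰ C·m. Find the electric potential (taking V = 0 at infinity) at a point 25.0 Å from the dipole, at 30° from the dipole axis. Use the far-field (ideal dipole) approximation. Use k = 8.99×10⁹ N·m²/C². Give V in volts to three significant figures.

The dipole potential is V = kp cosθ / r².
V = (8.99×10⁹)(4.90×10⁻³⁰)·cos30° / (2.50×10⁻⁹)² = 0.006104 V.

V ≈ 0.00610 V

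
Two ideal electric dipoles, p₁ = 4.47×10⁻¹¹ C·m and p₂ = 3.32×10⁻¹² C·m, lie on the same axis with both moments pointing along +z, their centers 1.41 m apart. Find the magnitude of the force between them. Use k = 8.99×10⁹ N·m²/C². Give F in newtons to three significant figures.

On-axis field of dipole 1 at distance r: E = 2kp₁/r³. Force on dipole 2 is F = p₂·dE/dr (gradient along axis).
dE/dr = −6kp₁/r⁴, so |F| = 6kp₁p₂/r⁴ (attractive for aligned moments).
F = 6(8.99×10⁹)(4.47×10⁻¹¹)(3.32×10⁻¹²)/(1.41)⁴ = 2.025×10⁻¹² N.

F ≈ 2.03×10⁻¹² N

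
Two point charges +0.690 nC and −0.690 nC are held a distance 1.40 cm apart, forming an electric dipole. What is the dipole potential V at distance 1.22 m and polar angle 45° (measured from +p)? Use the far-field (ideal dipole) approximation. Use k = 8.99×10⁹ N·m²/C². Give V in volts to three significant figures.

V ≈ 0.0413 V

Dipole moment p = qd = (6.90×10⁻¹⁰ C)(0.0140 m) = 9.66×10⁻¹² C·m.
The dipole potential is V = kp cosθ / r².
V = (8.99×10⁹)(9.66×10⁻¹²)·cos45° / (1.22)² = 0.04126 V.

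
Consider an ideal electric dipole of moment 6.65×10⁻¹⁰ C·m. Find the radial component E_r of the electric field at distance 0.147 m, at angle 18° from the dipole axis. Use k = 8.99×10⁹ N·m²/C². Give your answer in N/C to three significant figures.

E_r ≈ 3580 N/C

For a dipole, E_r = (2kp cosθ)/r³.
kp/r³ = (8.99×10⁹)(6.65×10⁻¹⁰)/(0.147)³ = 1882 N/C.
E_r = 2·1882·cos18° = 3580 N/C.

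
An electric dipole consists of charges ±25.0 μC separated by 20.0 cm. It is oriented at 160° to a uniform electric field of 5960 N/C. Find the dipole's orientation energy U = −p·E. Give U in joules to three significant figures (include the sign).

Dipole moment p = qd = (2.50×10⁻⁵ C)(0.200 m) = 5.00×10⁻⁶ C·m.
U = −p·E = −pE cosθ.
U = −(5.00×10⁻⁶)(5960)·cos160° = 0.02800 J.

U ≈ 0.0280 J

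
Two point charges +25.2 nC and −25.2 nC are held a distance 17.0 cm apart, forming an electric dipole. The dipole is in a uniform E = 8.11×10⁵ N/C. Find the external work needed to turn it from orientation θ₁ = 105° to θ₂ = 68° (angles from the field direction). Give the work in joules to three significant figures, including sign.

W ≈ -0.00220 J

Dipole moment p = qd = (2.52×10⁻⁸ C)(0.170 m) = 4.284×10⁻⁹ C·m.
W_ext = ΔU = U(θ₂) − U(θ₁) = −pE cosθ₂ − (−pE cosθ₁) = pE(cosθ₁ − cosθ₂).
W = (4.284×10⁻⁹)(8.11×10⁵)·(cos105° − cos68°) = (0.003474)·(-0.6334) = -0.002201 J.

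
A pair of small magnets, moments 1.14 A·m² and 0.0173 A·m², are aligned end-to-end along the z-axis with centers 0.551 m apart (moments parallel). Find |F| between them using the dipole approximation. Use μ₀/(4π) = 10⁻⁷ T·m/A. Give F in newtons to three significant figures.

F ≈ 1.28×10⁻⁷ N

On-axis B of dipole 1: B = (μ₀/4π)·2m₁/r³. Force on dipole 2: F = m₂·dB/dr.
dB/dr = −(μ₀/4π)·6m₁/r⁴, so |F| = (μ₀/4π)·6m₁m₂/r⁴.
F = 6(10⁻⁷)(1.14)(0.0173)/(0.551)⁴ = 1.284×10⁻⁷ N.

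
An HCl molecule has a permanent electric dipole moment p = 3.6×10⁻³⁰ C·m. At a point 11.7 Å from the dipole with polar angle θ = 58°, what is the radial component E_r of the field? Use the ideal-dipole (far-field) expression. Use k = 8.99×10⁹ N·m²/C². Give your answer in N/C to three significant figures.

For a dipole, E_r = (2kp cosθ)/r³.
kp/r³ = (8.99×10⁹)(3.60×10⁻³⁰)/(1.17×10⁻⁹)³ = 2.021×10⁷ N/C.
E_r = 2·2.021×10⁷·cos58° = 2.142×10⁷ N/C.

E_r ≈ 2.14×10⁷ N/C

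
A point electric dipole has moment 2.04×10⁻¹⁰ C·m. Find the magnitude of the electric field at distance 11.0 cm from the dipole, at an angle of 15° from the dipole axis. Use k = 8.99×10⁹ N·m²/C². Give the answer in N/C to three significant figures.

At angle θ the dipole field magnitude is E = (kp/r³)·√(1 + 3cos²θ).
kp/r³ = (8.99×10⁹)(2.04×10⁻¹⁰) / (0.110)³ = 1378 N/C.
√(1 + 3cos²15°) = √(1 + 3·0.9330) = √3.7990 ≈ 1.9491.
E ≈ 1378 × 1.949 = 2686 N/C.

E ≈ 2690 N/C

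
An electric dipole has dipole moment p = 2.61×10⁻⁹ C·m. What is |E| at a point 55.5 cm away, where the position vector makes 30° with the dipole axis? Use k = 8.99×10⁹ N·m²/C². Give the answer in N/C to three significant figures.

E ≈ 247 N/C

At angle θ the dipole field magnitude is E = (kp/r³)·√(1 + 3cos²θ).
kp/r³ = (8.99×10⁹)(2.61×10⁻⁹) / (0.555)³ = 137.3 N/C.
√(1 + 3cos²30°) = √(1 + 3·0.7500) = √3.2500 ≈ 1.8028.
E ≈ 137.3 × 1.803 = 247.4 N/C.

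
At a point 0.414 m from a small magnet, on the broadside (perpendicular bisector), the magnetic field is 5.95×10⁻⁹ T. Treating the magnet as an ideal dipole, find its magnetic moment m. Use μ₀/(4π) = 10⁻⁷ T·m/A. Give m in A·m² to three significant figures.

In the equatorial plane B = (μ₀/4π)·m/r³, so m = Br³·4π/(μ₀).
m = (5.95×10⁻⁹)·(0.414)³ / (10⁻⁷) = 0.004222 A·m².

m ≈ 0.00422 A·m²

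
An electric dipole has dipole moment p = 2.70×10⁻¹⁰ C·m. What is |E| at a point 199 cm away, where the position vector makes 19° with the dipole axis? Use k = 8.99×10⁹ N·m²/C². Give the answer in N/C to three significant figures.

At angle θ the dipole field magnitude is E = (kp/r³)·√(1 + 3cos²θ).
kp/r³ = (8.99×10⁹)(2.70×10⁻¹⁰) / (1.99)³ = 0.3080 N/C.
√(1 + 3cos²19°) = √(1 + 3·0.8940) = √3.6820 ≈ 1.9189.
E ≈ 0.3080 × 1.919 = 0.5910 N/C.

E ≈ 0.591 N/C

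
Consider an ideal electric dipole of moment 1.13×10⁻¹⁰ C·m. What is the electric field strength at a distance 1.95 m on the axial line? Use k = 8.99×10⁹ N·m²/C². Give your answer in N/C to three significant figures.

On the dipole axis E = 2kp/r³.
E = 2·(8.99×10⁹)(1.13×10⁻¹⁰) / (1.95)³ = 0.2740 N/C.

E ≈ 0.274 N/C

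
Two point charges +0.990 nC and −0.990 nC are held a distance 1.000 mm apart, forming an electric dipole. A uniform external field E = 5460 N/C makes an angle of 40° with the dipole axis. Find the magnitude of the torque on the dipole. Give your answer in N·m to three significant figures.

Dipole moment p = qd = (9.90×10⁻¹⁰ C)(0.00100 m) = 9.90×10⁻¹³ C·m.
Torque on an electric dipole: τ = pE sinθ.
τ = (9.90×10⁻¹³)(5460)·sin40° = 3.475×10⁻⁹ N·m.

τ ≈ 3.47×10⁻⁹ N·m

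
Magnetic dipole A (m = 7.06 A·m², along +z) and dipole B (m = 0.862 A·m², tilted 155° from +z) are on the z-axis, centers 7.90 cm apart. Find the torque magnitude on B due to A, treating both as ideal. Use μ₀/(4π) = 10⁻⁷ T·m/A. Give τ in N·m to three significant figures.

Dipole B is on the axis of dipole A, so B₁ there is axial: B₁ = (μ₀/4π)·2m₁/r³ along +z.
B₁ = 2(10⁻⁷)(7.06)/(0.0790)³ = 0.002864 T.
τ = m₂ B₁ sinθ.
τ = (0.862)(0.002864)·sin155° = 0.001043 N·m.

τ ≈ 0.00104 N·m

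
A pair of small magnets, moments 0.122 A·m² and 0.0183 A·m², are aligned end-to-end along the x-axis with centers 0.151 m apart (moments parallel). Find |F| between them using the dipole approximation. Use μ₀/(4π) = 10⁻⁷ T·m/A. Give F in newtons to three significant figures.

F ≈ 2.58×10⁻⁶ N

On-axis B of dipole 1: B = (μ₀/4π)·2m₁/r³. Force on dipole 2: F = m₂·dB/dr.
dB/dr = −(μ₀/4π)·6m₁/r⁴, so |F| = (μ₀/4π)·6m₁m₂/r⁴.
F = 6(10⁻⁷)(0.122)(0.0183)/(0.151)⁴ = 2.577×10⁻⁶ N.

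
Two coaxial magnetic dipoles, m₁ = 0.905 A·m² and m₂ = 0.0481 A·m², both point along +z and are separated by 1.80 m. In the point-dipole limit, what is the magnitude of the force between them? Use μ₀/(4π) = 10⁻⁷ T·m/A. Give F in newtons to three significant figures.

On-axis B of dipole 1: B = (μ₀/4π)·2m₁/r³. Force on dipole 2: F = m₂·dB/dr.
dB/dr = −(μ₀/4π)·6m₁/r⁴, so |F| = (μ₀/4π)·6m₁m₂/r⁴.
F = 6(10⁻⁷)(0.905)(0.0481)/(1.80)⁴ = 2.488×10⁻⁹ N.

F ≈ 2.49×10⁻⁹ N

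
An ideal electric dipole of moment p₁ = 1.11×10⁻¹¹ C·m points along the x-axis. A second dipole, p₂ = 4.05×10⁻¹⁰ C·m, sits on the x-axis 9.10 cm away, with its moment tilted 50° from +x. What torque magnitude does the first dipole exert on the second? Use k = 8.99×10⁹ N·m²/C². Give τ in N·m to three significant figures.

The second dipole sits on the axis of the first, so the field there is axial: E₁ = 2kp₁/r³ along +x.
E₁ = 2(8.99×10⁹)(1.11×10⁻¹¹)/(0.0910)³ = 264.8 N/C.
Torque on the second dipole: τ = p₂ E₁ sinθ.
τ = (4.05×10⁻¹⁰)(264.8)·sin50° = 8.217×10⁻⁸ N·m.

τ ≈ 8.22×10⁻⁸ N·m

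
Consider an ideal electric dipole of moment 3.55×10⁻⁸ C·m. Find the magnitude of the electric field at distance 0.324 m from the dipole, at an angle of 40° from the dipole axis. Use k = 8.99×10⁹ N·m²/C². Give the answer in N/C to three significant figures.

At angle θ the dipole field magnitude is E = (kp/r³)·√(1 + 3cos²θ).
kp/r³ = (8.99×10⁹)(3.55×10⁻⁸) / (0.324)³ = 9383 N/C.
√(1 + 3cos²40°) = √(1 + 3·0.5868) = √2.7605 ≈ 1.6615.
E ≈ 9383 × 1.661 = 1.559×10⁴ N/C.

E ≈ 1.56×10⁴ N/C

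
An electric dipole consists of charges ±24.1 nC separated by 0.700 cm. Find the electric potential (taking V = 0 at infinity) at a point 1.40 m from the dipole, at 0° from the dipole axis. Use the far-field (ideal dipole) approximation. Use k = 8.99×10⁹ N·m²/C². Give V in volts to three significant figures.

V ≈ 0.774 V

Dipole moment p = qd = (2.41×10⁻⁸ C)(0.00700 m) = 1.687×10⁻¹⁰ C·m.
The dipole potential is V = kp cosθ / r².
V = (8.99×10⁹)(1.687×10⁻¹⁰)·cos0° / (1.40)² = 0.7738 V.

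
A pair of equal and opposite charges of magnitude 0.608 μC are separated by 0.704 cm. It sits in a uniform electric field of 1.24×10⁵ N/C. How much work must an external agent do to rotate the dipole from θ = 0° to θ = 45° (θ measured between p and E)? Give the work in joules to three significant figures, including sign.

Dipole moment p = qd = (6.08×10⁻⁷ C)(0.00704 m) = 4.28×10⁻⁹ C·m.
W_ext = ΔU = U(θ₂) − U(θ₁) = −pE cosθ₂ − (−pE cosθ₁) = pE(cosθ₁ − cosθ₂).
W = (4.28×10⁻⁹)(1.24×10⁵)·(cos0° − cos45°) = (5.307×10⁻⁴)·(+0.2929) = 1.554×10⁻⁴ J.

W ≈ 1.55×10⁻⁴ J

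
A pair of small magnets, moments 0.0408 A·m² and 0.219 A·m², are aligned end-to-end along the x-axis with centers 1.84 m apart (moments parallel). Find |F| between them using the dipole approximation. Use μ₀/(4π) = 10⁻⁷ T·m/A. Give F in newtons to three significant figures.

On-axis B of dipole 1: B = (μ₀/4π)·2m₁/r³. Force on dipole 2: F = m₂·dB/dr.
dB/dr = −(μ₀/4π)·6m₁/r⁴, so |F| = (μ₀/4π)·6m₁m₂/r⁴.
F = 6(10⁻⁷)(0.0408)(0.219)/(1.84)⁴ = 4.677×10⁻¹⁰ N.

F ≈ 4.68×10⁻¹⁰ N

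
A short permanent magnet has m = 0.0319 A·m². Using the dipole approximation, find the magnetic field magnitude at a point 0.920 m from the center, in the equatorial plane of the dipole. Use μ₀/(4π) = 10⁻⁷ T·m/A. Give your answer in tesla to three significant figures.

In the equatorial plane B = (μ₀/4π)·m/r³ (half the axial value).
B = (10⁻⁷)·(0.0319) / (0.920)³ = 4.097×10⁻⁹ T.

B ≈ 4.10×10⁻⁹ T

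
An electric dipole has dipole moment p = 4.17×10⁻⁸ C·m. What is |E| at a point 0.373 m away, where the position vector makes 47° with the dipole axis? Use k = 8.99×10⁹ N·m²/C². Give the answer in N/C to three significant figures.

E ≈ 1.12×10⁴ N/C

At angle θ the dipole field magnitude is E = (kp/r³)·√(1 + 3cos²θ).
kp/r³ = (8.99×10⁹)(4.17×10⁻⁸) / (0.373)³ = 7224 N/C.
√(1 + 3cos²47°) = √(1 + 3·0.4651) = √2.3954 ≈ 1.5477.
E ≈ 7224 × 1.548 = 1.118×10⁴ N/C.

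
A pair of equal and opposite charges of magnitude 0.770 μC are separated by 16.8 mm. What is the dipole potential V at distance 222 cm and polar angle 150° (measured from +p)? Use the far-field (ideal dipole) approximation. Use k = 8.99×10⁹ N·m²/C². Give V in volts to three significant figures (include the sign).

V ≈ -20.4 V

Dipole moment p = qd = (7.70×10⁻⁷ C)(0.0168 m) = 1.294×10⁻⁸ C·m.
The dipole potential is V = kp cosθ / r².
V = (8.99×10⁹)(1.294×10⁻⁸)·cos150° / (2.22)² = -20.44 V.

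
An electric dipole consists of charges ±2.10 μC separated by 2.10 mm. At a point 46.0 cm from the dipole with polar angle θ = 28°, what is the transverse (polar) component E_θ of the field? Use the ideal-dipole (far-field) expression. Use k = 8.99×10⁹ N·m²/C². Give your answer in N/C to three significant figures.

Dipole moment p = qd = (2.10×10⁻⁶ C)(0.00210 m) = 4.41×10⁻⁹ C·m.
For a dipole, E_θ = (kp sinθ)/r³.
kp/r³ = (8.99×10⁹)(4.41×10⁻⁹)/(0.460)³ = 407.3 N/C.
E_θ = 407.3·sin28° = 191.2 N/C.

E_θ ≈ 191 N/C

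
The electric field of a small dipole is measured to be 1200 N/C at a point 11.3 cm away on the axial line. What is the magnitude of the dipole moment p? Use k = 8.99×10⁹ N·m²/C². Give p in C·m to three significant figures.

p ≈ 9.63×10⁻¹¹ C·m

On axis E = 2kp/r³, so p = Er³/(2k).
p = (1200)·(0.113)³ / (2·8.99×10⁹) = 9.630×10⁻¹¹ C·m.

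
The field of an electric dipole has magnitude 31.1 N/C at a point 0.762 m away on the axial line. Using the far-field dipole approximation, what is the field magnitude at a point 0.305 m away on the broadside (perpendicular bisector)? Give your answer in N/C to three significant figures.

Dipole fields scale as 1/r³ in the far field.
The axial field is twice the equatorial field at the same r, so the geometry factor is 1/2.
E₂ = E₁ · (1/2) · (r₁/r₂)³ = 31.1 · 0.5 · (0.762/0.305)³.
(r₁/r₂)³ = (2.498)³ = 15.59.
E₂ ≈ 242.5 N/C.

E ≈ 242 N/C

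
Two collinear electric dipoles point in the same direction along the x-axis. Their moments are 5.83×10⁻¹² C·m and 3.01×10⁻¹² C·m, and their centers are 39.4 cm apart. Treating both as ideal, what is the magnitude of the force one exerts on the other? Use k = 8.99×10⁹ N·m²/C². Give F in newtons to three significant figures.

F ≈ 3.93×10⁻¹¹ N

On-axis field of dipole 1 at distance r: E = 2kp₁/r³. Force on dipole 2 is F = p₂·dE/dr (gradient along axis).
dE/dr = −6kp₁/r⁴, so |F| = 6kp₁p₂/r⁴ (attractive for aligned moments).
F = 6(8.99×10⁹)(5.83×10⁻¹²)(3.01×10⁻¹²)/(0.394)⁴ = 3.928×10⁻¹¹ N.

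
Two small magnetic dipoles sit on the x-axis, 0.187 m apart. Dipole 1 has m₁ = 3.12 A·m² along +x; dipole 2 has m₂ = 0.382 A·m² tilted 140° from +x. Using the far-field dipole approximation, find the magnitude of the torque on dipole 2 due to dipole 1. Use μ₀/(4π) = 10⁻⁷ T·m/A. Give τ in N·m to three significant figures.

τ ≈ 2.34×10⁻⁵ N·m

Dipole B is on the axis of dipole A, so B₁ there is axial: B₁ = (μ₀/4π)·2m₁/r³ along +x.
B₁ = 2(10⁻⁷)(3.12)/(0.187)³ = 9.542×10⁻⁵ T.
τ = m₂ B₁ sinθ.
τ = (0.382)(9.542×10⁻⁵)·sin140° = 2.343×10⁻⁵ N·m.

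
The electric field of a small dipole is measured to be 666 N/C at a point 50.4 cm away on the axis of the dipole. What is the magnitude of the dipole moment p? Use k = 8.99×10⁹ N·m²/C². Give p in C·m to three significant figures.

p ≈ 4.74×10⁻⁹ C·m

On axis E = 2kp/r³, so p = Er³/(2k).
p = (666)·(0.504)³ / (2·8.99×10⁹) = 4.742×10⁻⁹ C·m.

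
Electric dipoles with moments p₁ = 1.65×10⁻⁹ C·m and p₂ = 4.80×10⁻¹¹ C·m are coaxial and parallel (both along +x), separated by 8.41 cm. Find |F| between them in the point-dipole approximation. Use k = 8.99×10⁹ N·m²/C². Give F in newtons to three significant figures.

On-axis field of dipole 1 at distance r: E = 2kp₁/r³. Force on dipole 2 is F = p₂·dE/dr (gradient along axis).
dE/dr = −6kp₁/r⁴, so |F| = 6kp₁p₂/r⁴ (attractive for aligned moments).
F = 6(8.99×10⁹)(1.65×10⁻⁹)(4.80×10⁻¹¹)/(0.0841)⁴ = 8.540×10⁻⁵ N.

F ≈ 8.54×10⁻⁵ N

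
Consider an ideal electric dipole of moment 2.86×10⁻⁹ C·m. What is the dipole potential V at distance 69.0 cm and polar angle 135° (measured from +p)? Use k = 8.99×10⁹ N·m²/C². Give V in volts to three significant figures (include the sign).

The dipole potential is V = kp cosθ / r².
V = (8.99×10⁹)(2.86×10⁻⁹)·cos135° / (0.690)² = -38.19 V.

V ≈ -38.2 V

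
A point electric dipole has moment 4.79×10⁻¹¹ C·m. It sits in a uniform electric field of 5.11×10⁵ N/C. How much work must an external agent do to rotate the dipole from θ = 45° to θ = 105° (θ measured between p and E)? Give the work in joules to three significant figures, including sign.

W_ext = ΔU = U(θ₂) − U(θ₁) = −pE cosθ₂ − (−pE cosθ₁) = pE(cosθ₁ − cosθ₂).
W = (4.79×10⁻¹¹)(5.11×10⁵)·(cos45° − cos105°) = (2.448×10⁻⁵)·(+0.9659) = 2.364×10⁻⁵ J.

W ≈ 2.36×10⁻⁵ J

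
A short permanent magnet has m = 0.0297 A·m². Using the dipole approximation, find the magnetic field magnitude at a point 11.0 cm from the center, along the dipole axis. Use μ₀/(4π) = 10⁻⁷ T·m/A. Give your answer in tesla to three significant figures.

On axis B = (μ₀/4π)·2m/r³.
B = 2·(10⁻⁷)·(0.0297) / (0.110)³ = 4.463×10⁻⁶ T.

B ≈ 4.46×10⁻⁶ T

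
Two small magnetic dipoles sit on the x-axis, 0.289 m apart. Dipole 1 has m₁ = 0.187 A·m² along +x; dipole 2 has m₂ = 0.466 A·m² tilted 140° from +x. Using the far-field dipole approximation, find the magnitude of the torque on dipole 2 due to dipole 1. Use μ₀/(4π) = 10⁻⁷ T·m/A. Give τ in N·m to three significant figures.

τ ≈ 4.64×10⁻⁷ N·m

Dipole B is on the axis of dipole A, so B₁ there is axial: B₁ = (μ₀/4π)·2m₁/r³ along +x.
B₁ = 2(10⁻⁷)(0.187)/(0.289)³ = 1.549×10⁻⁶ T.
τ = m₂ B₁ sinθ.
τ = (0.466)(1.549×10⁻⁶)·sin140° = 4.641×10⁻⁷ N·m.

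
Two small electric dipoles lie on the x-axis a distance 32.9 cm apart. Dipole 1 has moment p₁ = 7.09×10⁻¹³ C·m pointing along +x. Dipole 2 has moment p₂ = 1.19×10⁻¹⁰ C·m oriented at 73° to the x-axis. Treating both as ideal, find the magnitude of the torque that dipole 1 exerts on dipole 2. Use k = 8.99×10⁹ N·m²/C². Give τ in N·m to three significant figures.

τ ≈ 4.07×10⁻¹¹ N·m

The second dipole sits on the axis of the first, so the field there is axial: E₁ = 2kp₁/r³ along +x.
E₁ = 2(8.99×10⁹)(7.09×10⁻¹³)/(0.329)³ = 0.3580 N/C.
Torque on the second dipole: τ = p₂ E₁ sinθ.
τ = (1.19×10⁻¹⁰)(0.3580)·sin73° = 4.074×10⁻¹¹ N·m.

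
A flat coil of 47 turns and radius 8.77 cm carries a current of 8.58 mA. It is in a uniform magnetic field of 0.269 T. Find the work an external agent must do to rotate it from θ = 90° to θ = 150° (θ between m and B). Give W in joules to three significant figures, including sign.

W ≈ 0.00227 J

m = NIA = NIπa² = 47·(0.00858)·π·(0.0877)² = 0.009744 A·m².
W_ext = ΔU = −mB cosθ₂ + mB cosθ₁ = mB(cosθ₁ − cosθ₂).
W = (0.009744)(0.269)·(cos90° − cos150°) = (0.002621)·(+0.8660) = 0.002270 J.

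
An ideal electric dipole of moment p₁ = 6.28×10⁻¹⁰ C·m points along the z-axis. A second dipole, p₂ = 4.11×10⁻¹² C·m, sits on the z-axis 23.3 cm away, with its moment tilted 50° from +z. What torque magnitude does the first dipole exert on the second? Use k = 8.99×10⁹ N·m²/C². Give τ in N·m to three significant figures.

τ ≈ 2.81×10⁻⁹ N·m

The second dipole sits on the axis of the first, so the field there is axial: E₁ = 2kp₁/r³ along +z.
E₁ = 2(8.99×10⁹)(6.28×10⁻¹⁰)/(0.233)³ = 892.7 N/C.
Torque on the second dipole: τ = p₂ E₁ sinθ.
τ = (4.11×10⁻¹²)(892.7)·sin50° = 2.810×10⁻⁹ N·m.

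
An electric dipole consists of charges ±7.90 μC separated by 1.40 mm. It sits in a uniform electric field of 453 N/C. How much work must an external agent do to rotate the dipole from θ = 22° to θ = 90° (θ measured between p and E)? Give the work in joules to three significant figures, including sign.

Dipole moment p = qd = (7.90×10⁻⁶ C)(0.00140 m) = 1.106×10⁻⁸ C·m.
W_ext = ΔU = U(θ₂) − U(θ₁) = −pE cosθ₂ − (−pE cosθ₁) = pE(cosθ₁ − cosθ₂).
W = (1.106×10⁻⁸)(453)·(cos22° − cos90°) = (5.010×10⁻⁶)·(+0.9272) = 4.645×10⁻⁶ J.

W ≈ 4.65×10⁻⁶ J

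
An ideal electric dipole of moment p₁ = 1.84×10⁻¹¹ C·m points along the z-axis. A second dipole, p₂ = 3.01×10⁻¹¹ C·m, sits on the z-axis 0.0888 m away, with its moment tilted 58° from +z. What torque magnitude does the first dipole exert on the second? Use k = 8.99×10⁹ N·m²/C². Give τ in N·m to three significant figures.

The second dipole sits on the axis of the first, so the field there is axial: E₁ = 2kp₁/r³ along +z.
E₁ = 2(8.99×10⁹)(1.84×10⁻¹¹)/(0.0888)³ = 472.5 N/C.
Torque on the second dipole: τ = p₂ E₁ sinθ.
τ = (3.01×10⁻¹¹)(472.5)·sin58° = 1.206×10⁻⁸ N·m.

τ ≈ 1.21×10⁻⁸ N·m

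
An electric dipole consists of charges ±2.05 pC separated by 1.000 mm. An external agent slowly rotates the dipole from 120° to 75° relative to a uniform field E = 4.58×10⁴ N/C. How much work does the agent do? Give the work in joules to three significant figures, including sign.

W ≈ -7.12×10⁻¹¹ J

Dipole moment p = qd = (2.05×10⁻¹² C)(0.00100 m) = 2.05×10⁻¹⁵ C·m.
W_ext = ΔU = U(θ₂) − U(θ₁) = −pE cosθ₂ − (−pE cosθ₁) = pE(cosθ₁ − cosθ₂).
W = (2.05×10⁻¹⁵)(4.58×10⁴)·(cos120° − cos75°) = (9.389×10⁻¹¹)·(-0.7588) = -7.125×10⁻¹¹ J.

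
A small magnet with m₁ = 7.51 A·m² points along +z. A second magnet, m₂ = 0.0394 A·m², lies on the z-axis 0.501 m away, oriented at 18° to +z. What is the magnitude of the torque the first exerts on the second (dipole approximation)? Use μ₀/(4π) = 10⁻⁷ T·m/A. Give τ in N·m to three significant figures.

Dipole B is on the axis of dipole A, so B₁ there is axial: B₁ = (μ₀/4π)·2m₁/r³ along +z.
B₁ = 2(10⁻⁷)(7.51)/(0.501)³ = 1.194×10⁻⁵ T.
τ = m₂ B₁ sinθ.
τ = (0.0394)(1.194×10⁻⁵)·sin18° = 1.454×10⁻⁷ N·m.

τ ≈ 1.45×10⁻⁷ N·m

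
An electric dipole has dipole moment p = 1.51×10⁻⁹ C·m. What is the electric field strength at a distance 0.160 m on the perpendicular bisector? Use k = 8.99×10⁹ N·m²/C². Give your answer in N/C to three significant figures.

E ≈ 3310 N/C

On the perpendicular bisector E = kp/r³ (half the axial value at the same distance).
E = (8.99×10⁹)(1.51×10⁻⁹) / (0.160)³ = 3314 N/C.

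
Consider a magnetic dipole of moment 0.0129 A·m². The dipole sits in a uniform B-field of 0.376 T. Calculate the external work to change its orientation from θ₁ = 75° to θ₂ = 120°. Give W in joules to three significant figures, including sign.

W_ext = ΔU = −mB cosθ₂ + mB cosθ₁ = mB(cosθ₁ − cosθ₂).
W = (0.0129)(0.376)·(cos75° − cos120°) = (0.004850)·(+0.7588) = 0.003681 J.

W ≈ 0.00368 J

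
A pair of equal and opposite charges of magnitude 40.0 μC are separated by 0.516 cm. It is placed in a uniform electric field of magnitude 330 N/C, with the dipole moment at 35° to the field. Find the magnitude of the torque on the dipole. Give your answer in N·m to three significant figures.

τ ≈ 3.91×10⁻⁵ N·m

Dipole moment p = qd = (4.00×10⁻⁵ C)(0.00516 m) = 2.064×10⁻⁷ C·m.
Torque on an electric dipole: τ = pE sinθ.
τ = (2.064×10⁻⁷)(330)·sin35° = 3.907×10⁻⁵ N·m.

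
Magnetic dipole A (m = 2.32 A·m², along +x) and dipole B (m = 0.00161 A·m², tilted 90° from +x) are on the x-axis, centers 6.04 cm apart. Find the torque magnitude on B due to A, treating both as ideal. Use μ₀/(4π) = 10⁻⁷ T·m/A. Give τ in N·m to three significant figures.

τ ≈ 3.39×10⁻⁶ N·m

Dipole B is on the axis of dipole A, so B₁ there is axial: B₁ = (μ₀/4π)·2m₁/r³ along +x.
B₁ = 2(10⁻⁷)(2.32)/(0.0604)³ = 0.002106 T.
τ = m₂ B₁ sinθ.
τ = (0.00161)(0.002106)·sin90° = 3.390×10⁻⁶ N·m.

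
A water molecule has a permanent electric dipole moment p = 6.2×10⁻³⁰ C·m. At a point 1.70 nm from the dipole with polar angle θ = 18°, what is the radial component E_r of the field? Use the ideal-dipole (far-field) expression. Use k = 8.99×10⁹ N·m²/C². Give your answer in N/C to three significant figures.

E_r ≈ 2.16×10⁷ N/C

For a dipole, E_r = (2kp cosθ)/r³.
kp/r³ = (8.99×10⁹)(6.20×10⁻³⁰)/(1.70×10⁻⁹)³ = 1.135×10⁷ N/C.
E_r = 2·1.135×10⁷·cos18° = 2.158×10⁷ N/C.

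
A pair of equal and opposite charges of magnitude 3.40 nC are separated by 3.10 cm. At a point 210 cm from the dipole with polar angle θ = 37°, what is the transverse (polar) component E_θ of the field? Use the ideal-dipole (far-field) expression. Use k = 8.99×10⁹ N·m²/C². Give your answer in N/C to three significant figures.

E_θ ≈ 0.0616 N/C

Dipole moment p = qd = (3.40×10⁻⁹ C)(0.0310 m) = 1.054×10⁻¹⁰ C·m.
For a dipole, E_θ = (kp sinθ)/r³.
kp/r³ = (8.99×10⁹)(1.054×10⁻¹⁰)/(2.10)³ = 0.1023 N/C.
E_θ = 0.1023·sin37° = 0.06158 N/C.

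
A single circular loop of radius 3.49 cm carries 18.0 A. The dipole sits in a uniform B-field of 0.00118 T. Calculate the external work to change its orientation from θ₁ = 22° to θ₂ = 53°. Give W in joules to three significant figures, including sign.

W ≈ 2.64×10⁻⁵ J

Magnetic moment m = IA = Iπa² = (18.0)·π·(0.0349)² = 0.06888 A·m².
W_ext = ΔU = −mB cosθ₂ + mB cosθ₁ = mB(cosθ₁ − cosθ₂).
W = (0.06888)(0.00118)·(cos22° − cos53°) = (8.128×10⁻⁵)·(+0.3254) = 2.645×10⁻⁵ J.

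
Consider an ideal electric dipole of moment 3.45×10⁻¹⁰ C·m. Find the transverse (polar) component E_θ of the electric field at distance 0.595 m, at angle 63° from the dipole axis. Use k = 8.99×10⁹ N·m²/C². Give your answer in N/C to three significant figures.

E_θ ≈ 13.1 N/C

For a dipole, E_θ = (kp sinθ)/r³.
kp/r³ = (8.99×10⁹)(3.45×10⁻¹⁰)/(0.595)³ = 14.72 N/C.
E_θ = 14.72·sin63° = 13.12 N/C.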